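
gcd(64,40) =8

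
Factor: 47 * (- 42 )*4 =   -  2^3*3^1*7^1*47^1 = -7896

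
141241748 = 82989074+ 58252674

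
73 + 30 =103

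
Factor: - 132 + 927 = 3^1*5^1*53^1 =795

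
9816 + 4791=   14607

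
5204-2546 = 2658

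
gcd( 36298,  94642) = 2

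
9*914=8226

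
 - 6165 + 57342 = 51177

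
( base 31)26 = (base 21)35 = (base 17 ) 40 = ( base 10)68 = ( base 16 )44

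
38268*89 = 3405852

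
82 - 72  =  10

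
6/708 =1/118 =0.01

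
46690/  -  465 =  - 101+55/93  =  - 100.41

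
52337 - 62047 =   -  9710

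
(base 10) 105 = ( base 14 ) 77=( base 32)39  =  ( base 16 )69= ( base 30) 3f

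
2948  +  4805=7753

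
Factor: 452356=2^2*113089^1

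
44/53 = 44/53 = 0.83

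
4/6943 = 4/6943 = 0.00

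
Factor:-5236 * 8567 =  - 44856812 =- 2^2*7^1* 11^1*13^1*17^1 * 659^1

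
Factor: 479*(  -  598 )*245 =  - 2^1*5^1*7^2*13^1*23^1*479^1 = - 70178290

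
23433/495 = 7811/165= 47.34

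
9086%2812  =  650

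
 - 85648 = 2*( - 42824)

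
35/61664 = 35/61664 = 0.00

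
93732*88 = 8248416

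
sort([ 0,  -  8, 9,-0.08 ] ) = [ - 8  , - 0.08,  0, 9 ]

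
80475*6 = 482850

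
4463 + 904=5367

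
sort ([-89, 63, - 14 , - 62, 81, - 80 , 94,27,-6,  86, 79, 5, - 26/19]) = [-89, - 80, -62, - 14,-6, -26/19 , 5, 27, 63,79,81, 86,94 ]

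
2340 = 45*52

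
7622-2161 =5461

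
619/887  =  619/887 = 0.70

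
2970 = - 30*( - 99 )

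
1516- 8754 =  - 7238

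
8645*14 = 121030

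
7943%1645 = 1363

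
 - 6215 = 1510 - 7725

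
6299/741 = 6299/741= 8.50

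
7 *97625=683375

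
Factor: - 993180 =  - 2^2*3^1*5^1*16553^1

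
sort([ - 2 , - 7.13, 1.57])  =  [ - 7.13,-2,1.57]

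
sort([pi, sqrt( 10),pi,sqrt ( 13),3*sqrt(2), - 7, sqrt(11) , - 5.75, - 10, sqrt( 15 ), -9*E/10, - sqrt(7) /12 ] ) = [- 10,-7, - 5.75, - 9*E/10, - sqrt( 7)/12,pi, pi,sqrt(10), sqrt (11 ),sqrt(13 ), sqrt ( 15),3*sqrt ( 2)]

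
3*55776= 167328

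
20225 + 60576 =80801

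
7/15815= 7/15815 = 0.00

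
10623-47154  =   - 36531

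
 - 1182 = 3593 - 4775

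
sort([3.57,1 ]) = [1, 3.57 ]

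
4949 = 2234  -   - 2715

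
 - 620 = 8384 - 9004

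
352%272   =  80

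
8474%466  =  86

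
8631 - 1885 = 6746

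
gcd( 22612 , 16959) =5653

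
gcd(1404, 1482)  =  78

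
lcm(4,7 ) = 28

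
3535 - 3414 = 121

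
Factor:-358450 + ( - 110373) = - 468823 = -  379^1*1237^1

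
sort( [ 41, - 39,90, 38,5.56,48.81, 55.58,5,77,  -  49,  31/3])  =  [-49, - 39,5, 5.56 , 31/3,  38,  41,48.81,55.58, 77,90 ]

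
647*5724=3703428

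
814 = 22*37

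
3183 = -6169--9352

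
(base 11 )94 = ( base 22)4F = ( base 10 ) 103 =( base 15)6D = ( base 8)147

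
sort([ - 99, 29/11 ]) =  [-99, 29/11 ] 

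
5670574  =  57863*98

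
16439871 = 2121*7751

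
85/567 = 85/567 = 0.15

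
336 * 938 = 315168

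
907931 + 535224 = 1443155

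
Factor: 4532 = 2^2*11^1 *103^1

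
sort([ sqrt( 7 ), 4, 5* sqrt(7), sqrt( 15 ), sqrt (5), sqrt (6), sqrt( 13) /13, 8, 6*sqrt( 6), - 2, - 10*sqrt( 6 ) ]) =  [ - 10*sqrt(6 ),  -  2, sqrt( 13) /13,sqrt( 5), sqrt( 6), sqrt( 7),sqrt( 15 ), 4, 8, 5*sqrt( 7), 6*sqrt ( 6 ) ]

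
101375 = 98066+3309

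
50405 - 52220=-1815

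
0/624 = 0= 0.00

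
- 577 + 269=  - 308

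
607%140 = 47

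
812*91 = 73892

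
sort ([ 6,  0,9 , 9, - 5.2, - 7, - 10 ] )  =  [ - 10, - 7, - 5.2,  0, 6,9, 9 ]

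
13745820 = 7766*1770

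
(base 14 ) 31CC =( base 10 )8608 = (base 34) 7F6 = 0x21a0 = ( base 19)14G1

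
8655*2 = 17310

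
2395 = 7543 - 5148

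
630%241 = 148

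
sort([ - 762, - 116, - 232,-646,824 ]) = [-762, - 646,-232, - 116,824]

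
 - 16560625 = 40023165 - 56583790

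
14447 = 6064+8383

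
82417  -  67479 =14938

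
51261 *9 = 461349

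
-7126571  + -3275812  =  -10402383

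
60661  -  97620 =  - 36959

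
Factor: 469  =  7^1 * 67^1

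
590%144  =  14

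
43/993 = 43/993 = 0.04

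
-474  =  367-841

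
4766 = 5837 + -1071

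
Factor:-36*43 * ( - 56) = 86688 = 2^5*3^2*  7^1*43^1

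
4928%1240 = 1208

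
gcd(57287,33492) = 1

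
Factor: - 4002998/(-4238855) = 2^1*5^( - 1 )*59^( - 1 )*379^1*5281^1*14369^( - 1)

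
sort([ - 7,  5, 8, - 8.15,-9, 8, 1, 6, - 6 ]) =[ - 9, - 8.15,  -  7, - 6, 1,5, 6,8, 8] 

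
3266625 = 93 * 35125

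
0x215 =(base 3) 201202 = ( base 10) 533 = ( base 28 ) J1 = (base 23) 104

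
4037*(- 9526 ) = -38456462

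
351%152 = 47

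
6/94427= 6/94427 =0.00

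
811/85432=811/85432 = 0.01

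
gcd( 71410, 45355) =965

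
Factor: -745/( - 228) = 2^(-2)*3^( -1)*5^1  *  19^ (-1)*149^1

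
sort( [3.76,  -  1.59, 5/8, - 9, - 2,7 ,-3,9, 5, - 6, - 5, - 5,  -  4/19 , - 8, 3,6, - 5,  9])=[ -9,  -  8 ,  -  6,-5, - 5, - 5,  -  3 ,  -  2, - 1.59,  -  4/19,5/8 , 3, 3.76,5, 6,7,  9,9] 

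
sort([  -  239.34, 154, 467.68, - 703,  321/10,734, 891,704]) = [ - 703, - 239.34, 321/10, 154,  467.68,704,734, 891 ]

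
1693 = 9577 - 7884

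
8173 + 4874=13047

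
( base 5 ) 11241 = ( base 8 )1465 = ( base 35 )ng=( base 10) 821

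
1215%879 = 336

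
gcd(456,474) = 6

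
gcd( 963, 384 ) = 3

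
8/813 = 8/813=0.01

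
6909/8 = 863 + 5/8 = 863.62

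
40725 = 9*4525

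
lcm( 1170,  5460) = 16380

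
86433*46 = 3975918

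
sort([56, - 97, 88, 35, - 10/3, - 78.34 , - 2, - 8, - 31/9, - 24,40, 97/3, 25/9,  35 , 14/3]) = [ - 97 , - 78.34 ,-24, - 8, - 31/9, - 10/3, - 2,  25/9,  14/3, 97/3 , 35, 35,40, 56,88] 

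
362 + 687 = 1049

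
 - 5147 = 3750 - 8897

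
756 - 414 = 342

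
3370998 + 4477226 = 7848224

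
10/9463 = 10/9463 = 0.00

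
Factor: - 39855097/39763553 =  - 29^ (-1)*2063^1*19319^1*1371157^( - 1)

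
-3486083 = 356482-3842565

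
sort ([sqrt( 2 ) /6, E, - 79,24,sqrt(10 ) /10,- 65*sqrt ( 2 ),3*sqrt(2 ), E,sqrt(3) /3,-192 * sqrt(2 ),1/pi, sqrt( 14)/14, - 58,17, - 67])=[ - 192 * sqrt( 2), - 65 * sqrt( 2), - 79, - 67, - 58, sqrt(2)/6,sqrt(14)/14 , sqrt(10) /10,1/pi, sqrt (3) /3,  E,E,3*sqrt(2), 17 , 24]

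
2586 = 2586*1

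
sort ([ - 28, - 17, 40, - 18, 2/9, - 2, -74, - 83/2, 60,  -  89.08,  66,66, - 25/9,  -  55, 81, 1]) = [ - 89.08, - 74,-55, - 83/2, - 28, - 18, - 17, - 25/9,-2 , 2/9,1,  40,60, 66,  66, 81]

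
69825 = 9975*7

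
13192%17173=13192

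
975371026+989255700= 1964626726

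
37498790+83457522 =120956312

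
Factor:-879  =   - 3^1*293^1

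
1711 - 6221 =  - 4510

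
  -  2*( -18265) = 36530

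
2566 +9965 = 12531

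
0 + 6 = 6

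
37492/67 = 37492/67 = 559.58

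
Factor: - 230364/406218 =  -2^1*3^5*857^( - 1)   =  - 486/857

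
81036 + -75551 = 5485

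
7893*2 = 15786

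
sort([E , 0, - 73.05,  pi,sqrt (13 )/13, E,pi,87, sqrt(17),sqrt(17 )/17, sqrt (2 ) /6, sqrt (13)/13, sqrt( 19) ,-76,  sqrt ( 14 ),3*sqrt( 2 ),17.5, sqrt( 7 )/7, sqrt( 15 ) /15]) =[ - 76, - 73.05, 0 , sqrt( 2) /6 , sqrt( 17 )/17, sqrt( 15 )/15 , sqrt( 13)/13, sqrt( 13)/13,sqrt(7 ) /7, E, E,pi, pi,sqrt( 14 ) , sqrt(17 ), 3* sqrt( 2),sqrt (19),17.5,87]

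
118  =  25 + 93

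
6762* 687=4645494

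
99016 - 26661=72355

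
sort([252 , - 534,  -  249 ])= [  -  534, - 249,252]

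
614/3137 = 614/3137 = 0.20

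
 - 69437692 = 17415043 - 86852735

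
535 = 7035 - 6500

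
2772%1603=1169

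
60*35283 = 2116980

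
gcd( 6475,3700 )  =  925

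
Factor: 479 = 479^1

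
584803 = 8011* 73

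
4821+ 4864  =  9685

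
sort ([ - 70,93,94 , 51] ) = [  -  70, 51, 93 , 94]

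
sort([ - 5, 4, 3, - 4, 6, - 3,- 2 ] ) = [ - 5,  -  4,- 3,  -  2,  3,4, 6]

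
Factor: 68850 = 2^1 * 3^4* 5^2*17^1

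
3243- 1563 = 1680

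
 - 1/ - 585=1/585 = 0.00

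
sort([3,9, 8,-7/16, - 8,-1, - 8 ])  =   [ - 8, - 8, - 1, - 7/16,3, 8,9 ]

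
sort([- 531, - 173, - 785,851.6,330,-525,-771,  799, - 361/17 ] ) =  [ - 785 ,-771, - 531 , - 525, - 173,-361/17, 330,799,851.6]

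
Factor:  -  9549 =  - 3^2*1061^1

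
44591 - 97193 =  - 52602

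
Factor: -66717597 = -3^1*22239199^1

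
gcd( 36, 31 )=1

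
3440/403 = 8  +  216/403 = 8.54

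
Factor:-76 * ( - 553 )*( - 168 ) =- 2^5 * 3^1*7^2  *  19^1*79^1 = - 7060704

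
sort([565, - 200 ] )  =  [- 200,565]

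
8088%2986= 2116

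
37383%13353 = 10677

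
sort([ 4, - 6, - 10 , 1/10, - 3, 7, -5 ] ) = [ - 10 , - 6, - 5 , - 3,1/10 , 4, 7 ] 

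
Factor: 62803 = 13^1*4831^1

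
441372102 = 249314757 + 192057345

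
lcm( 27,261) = 783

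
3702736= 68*54452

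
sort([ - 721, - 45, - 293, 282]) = [ -721, - 293, - 45, 282]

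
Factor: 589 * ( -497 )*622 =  - 2^1*7^1*19^1*31^1*71^1*311^1 = - 182079926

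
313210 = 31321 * 10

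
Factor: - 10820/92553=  - 2^2*3^ ( - 1 )*5^1*541^1*30851^(-1) 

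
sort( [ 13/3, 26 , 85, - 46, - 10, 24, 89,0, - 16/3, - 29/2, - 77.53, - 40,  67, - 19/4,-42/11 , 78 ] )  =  [- 77.53,-46, - 40 , - 29/2 , - 10,-16/3, - 19/4, - 42/11, 0,  13/3,24 , 26,67, 78, 85, 89] 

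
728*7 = 5096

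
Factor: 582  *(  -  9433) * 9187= - 2^1*3^1* 97^1*9187^1*9433^1 = -50436685122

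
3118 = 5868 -2750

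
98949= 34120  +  64829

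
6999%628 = 91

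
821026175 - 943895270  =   - 122869095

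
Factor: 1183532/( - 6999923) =-169076/999989 = - 2^2*19^( - 1) * 43^1*983^1*52631^(-1)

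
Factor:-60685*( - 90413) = 5^1*23^1*53^1 * 229^1 * 3931^1 =5486712905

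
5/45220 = 1/9044 =0.00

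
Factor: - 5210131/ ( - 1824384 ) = 2^(-7)*3^( - 1)*4751^( - 1)*5210131^1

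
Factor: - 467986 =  - 2^1*233993^1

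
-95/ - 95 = 1 + 0/1=1.00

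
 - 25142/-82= 12571/41 =306.61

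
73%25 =23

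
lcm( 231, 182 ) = 6006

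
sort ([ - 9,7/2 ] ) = [ - 9, 7/2 ]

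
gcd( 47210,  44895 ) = 5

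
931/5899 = 931/5899 = 0.16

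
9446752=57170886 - 47724134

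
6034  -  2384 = 3650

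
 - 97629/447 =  - 32543/149 =-218.41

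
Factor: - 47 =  - 47^1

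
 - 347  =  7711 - 8058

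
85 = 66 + 19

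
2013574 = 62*32477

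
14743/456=32 + 151/456 = 32.33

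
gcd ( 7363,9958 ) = 1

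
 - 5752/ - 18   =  2876/9=319.56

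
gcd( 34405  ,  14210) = 35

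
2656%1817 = 839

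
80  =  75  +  5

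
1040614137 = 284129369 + 756484768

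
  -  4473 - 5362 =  - 9835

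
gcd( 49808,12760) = 88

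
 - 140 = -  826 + 686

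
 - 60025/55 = -1092 + 7/11 = - 1091.36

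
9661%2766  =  1363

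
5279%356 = 295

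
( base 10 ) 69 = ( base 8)105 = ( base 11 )63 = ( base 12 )59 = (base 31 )27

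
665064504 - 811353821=  -  146289317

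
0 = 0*71269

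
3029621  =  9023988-5994367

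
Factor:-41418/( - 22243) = 2^1*3^3*29^ (-1 )=   54/29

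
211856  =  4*52964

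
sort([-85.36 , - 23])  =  [  -  85.36, - 23]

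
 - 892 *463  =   - 412996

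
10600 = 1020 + 9580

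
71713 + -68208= 3505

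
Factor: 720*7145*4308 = 2^6*3^3*5^2*359^1*1429^1 =22162075200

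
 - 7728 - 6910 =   -  14638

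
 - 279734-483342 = - 763076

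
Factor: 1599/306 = 2^(  -  1)*3^( -1 ) *13^1*17^(-1 )*41^1= 533/102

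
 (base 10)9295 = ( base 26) djd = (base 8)22117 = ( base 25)elk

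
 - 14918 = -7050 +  - 7868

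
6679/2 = 3339+1/2 =3339.50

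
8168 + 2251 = 10419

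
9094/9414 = 4547/4707=   0.97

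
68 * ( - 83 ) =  - 5644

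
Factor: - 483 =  - 3^1 *7^1 *23^1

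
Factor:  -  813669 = - 3^1*59^1*4597^1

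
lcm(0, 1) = 0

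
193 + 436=629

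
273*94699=25852827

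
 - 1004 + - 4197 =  - 5201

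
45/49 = 45/49 = 0.92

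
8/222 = 4/111 = 0.04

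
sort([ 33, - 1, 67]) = [- 1,33,  67]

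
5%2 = 1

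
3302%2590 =712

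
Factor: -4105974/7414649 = -2^1 * 3^1*11^( - 1 ) * 674059^( - 1)*684329^1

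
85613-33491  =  52122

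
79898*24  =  1917552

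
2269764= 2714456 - 444692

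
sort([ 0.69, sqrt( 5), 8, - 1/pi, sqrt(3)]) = [- 1/pi,  0.69, sqrt( 3 ),sqrt(  5 ), 8 ]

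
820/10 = 82  =  82.00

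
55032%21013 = 13006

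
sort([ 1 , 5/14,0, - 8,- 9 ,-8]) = [ - 9, - 8,-8, 0, 5/14 , 1]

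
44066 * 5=220330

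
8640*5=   43200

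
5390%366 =266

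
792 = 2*396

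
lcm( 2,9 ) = 18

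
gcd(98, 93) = 1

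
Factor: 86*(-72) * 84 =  - 2^6*3^3*7^1*43^1 = - 520128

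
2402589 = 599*4011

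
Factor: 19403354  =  2^1*9701677^1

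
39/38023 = 39/38023= 0.00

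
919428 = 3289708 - 2370280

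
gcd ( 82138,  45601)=1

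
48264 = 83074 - 34810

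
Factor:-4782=-2^1*3^1*797^1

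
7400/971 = 7 + 603/971  =  7.62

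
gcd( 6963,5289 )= 3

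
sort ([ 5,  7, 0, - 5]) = [-5, 0 , 5,7]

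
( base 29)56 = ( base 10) 151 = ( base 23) 6d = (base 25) 61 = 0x97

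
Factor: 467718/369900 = 569/450= 2^( - 1)*3^( - 2 )*5^(-2 )*569^1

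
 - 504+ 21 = - 483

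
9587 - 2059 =7528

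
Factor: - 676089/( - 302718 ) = 225363/100906 = 2^ ( - 1)*3^1*13^( - 1)*43^1*1747^1*3881^(  -  1) 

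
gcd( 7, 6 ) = 1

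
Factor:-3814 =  - 2^1*1907^1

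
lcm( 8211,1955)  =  41055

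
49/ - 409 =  - 1 + 360/409  =  - 0.12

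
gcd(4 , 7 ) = 1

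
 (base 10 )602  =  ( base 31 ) JD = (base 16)25a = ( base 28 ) LE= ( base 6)2442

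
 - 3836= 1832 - 5668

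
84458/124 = 681  +  7/62 = 681.11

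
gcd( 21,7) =7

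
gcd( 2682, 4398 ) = 6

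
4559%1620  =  1319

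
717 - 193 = 524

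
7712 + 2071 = 9783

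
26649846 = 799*33354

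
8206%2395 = 1021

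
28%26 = 2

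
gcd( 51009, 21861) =7287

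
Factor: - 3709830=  - 2^1*3^1  *5^1*123661^1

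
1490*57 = 84930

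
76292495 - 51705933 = 24586562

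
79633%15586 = 1703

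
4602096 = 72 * 63918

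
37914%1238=774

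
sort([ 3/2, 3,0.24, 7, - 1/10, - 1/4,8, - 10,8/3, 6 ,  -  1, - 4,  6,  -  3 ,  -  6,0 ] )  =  [ - 10,-6, - 4, - 3,  -  1, - 1/4, -1/10,0, 0.24 , 3/2,8/3,3,6,6,7,8 ] 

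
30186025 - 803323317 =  - 773137292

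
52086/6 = 8681 = 8681.00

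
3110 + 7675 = 10785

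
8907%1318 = 999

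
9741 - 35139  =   - 25398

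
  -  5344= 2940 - 8284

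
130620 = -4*(-32655) 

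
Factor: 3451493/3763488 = 2^( - 5)*3^( - 1) *17^1*29^1*197^( - 1)*  199^(-1)*7001^1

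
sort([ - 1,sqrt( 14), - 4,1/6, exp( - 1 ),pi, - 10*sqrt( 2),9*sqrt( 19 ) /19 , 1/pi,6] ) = [ - 10*sqrt( 2) , - 4 ,- 1,1/6,1/pi, exp( - 1), 9*sqrt( 19)/19,pi,sqrt( 14), 6]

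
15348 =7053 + 8295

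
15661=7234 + 8427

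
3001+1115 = 4116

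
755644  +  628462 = 1384106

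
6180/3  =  2060= 2060.00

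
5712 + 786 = 6498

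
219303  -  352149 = -132846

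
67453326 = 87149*774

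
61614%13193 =8842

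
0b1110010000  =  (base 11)75a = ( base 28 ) 14g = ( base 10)912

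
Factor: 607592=2^3*53^1*1433^1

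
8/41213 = 8/41213 = 0.00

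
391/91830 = 391/91830  =  0.00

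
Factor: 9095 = 5^1*17^1*107^1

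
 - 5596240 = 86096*( - 65) 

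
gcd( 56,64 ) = 8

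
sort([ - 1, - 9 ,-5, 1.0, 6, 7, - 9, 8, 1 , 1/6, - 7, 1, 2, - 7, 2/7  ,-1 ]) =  [ - 9, - 9, - 7, - 7, - 5, - 1, - 1 , 1/6,2/7,  1.0 , 1,  1, 2 , 6, 7, 8] 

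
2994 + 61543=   64537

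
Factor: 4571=7^1*653^1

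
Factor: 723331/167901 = 3^ ( - 1)*7^1* 55967^(-1 )*103333^1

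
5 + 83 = 88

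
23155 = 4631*5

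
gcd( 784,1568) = 784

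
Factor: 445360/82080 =2^(-1 )*3^( - 3 )*293^1=293/54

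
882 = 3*294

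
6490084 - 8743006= - 2252922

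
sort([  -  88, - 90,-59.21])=[ - 90, -88,-59.21]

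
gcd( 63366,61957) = 1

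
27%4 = 3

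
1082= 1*1082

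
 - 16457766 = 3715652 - 20173418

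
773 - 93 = 680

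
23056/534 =43 + 47/267 =43.18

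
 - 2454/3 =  - 818=-818.00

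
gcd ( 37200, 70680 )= 3720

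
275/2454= 275/2454  =  0.11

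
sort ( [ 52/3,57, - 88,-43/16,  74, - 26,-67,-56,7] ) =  [ - 88, - 67 ,-56 ,- 26,  -  43/16,7 , 52/3, 57, 74]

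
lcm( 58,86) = 2494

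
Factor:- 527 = - 17^1*31^1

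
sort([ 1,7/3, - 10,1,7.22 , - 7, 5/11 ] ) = [ - 10, - 7,5/11, 1  ,  1,7/3, 7.22] 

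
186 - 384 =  - 198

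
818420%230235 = 127715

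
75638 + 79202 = 154840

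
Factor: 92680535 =5^1*131^1 * 141497^1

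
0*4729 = 0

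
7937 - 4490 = 3447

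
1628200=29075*56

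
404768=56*7228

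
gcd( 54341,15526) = 7763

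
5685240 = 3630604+2054636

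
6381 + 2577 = 8958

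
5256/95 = 5256/95 = 55.33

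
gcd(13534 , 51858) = 134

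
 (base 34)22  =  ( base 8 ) 106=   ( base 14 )50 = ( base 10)70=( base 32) 26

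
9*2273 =20457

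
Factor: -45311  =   - 7^1* 6473^1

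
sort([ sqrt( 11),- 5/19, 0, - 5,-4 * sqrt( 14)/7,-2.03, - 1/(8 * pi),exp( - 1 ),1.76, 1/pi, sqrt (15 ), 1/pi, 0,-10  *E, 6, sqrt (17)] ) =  [ - 10*E, - 5, - 4*sqrt( 14 )/7, - 2.03, - 5/19, - 1/( 8 * pi)  ,  0, 0,1/pi, 1/pi,  exp( - 1),  1.76, sqrt(11 ) , sqrt(15 ), sqrt( 17 ),6]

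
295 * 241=71095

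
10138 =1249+8889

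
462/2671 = 462/2671 = 0.17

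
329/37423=329/37423=0.01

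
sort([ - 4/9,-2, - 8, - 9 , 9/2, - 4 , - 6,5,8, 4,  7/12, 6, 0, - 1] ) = [ - 9, - 8,-6,-4, - 2 , - 1, - 4/9, 0, 7/12,  4 , 9/2, 5,6, 8]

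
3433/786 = 3433/786 = 4.37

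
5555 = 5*1111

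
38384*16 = 614144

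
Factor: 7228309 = 11^1*509^1*1291^1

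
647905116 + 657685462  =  1305590578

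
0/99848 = 0 =0.00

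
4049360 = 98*41320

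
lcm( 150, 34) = 2550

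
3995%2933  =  1062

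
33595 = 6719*5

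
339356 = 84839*4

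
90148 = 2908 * 31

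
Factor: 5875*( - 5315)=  - 31225625 = - 5^4*47^1*1063^1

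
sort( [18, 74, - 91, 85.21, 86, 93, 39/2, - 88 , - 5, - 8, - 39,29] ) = [-91, - 88, - 39, - 8 , - 5,18,39/2,29,74,85.21,86,93]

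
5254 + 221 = 5475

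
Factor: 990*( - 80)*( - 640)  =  50688000  =  2^12*3^2*5^3*11^1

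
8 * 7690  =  61520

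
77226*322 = 24866772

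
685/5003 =685/5003= 0.14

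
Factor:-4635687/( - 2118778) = 2^ ( - 1 )*3^1*7^1 * 17^( - 1)*101^( - 1)*617^( - 1) * 220747^1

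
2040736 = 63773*32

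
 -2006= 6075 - 8081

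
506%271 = 235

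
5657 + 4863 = 10520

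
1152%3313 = 1152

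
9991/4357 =2 + 1277/4357  =  2.29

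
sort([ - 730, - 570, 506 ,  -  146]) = [ -730, - 570,-146, 506] 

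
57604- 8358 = 49246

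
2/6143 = 2/6143 = 0.00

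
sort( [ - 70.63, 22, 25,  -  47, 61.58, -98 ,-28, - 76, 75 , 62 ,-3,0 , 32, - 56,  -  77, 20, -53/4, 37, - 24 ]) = [  -  98, - 77, - 76, - 70.63, - 56, - 47 , - 28, - 24,-53/4,-3,0, 20,22, 25, 32, 37, 61.58 , 62, 75] 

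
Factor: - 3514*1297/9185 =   -  4557658/9185 =-  2^1 * 5^(-1 )*7^1*11^ ( - 1)*167^(-1 ) * 251^1*1297^1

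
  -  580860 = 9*( - 64540)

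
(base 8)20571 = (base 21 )j91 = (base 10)8569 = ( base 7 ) 33661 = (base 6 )103401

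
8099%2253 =1340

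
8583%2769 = 276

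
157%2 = 1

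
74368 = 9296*8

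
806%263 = 17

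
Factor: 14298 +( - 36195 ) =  - 21897 =- 3^3*811^1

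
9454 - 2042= 7412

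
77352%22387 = 10191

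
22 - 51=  - 29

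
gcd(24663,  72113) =1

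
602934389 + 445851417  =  1048785806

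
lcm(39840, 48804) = 1952160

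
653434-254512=398922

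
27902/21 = 3986/3=1328.67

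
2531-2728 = -197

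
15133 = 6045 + 9088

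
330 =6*55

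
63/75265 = 63/75265 = 0.00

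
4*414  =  1656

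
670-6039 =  - 5369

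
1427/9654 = 1427/9654 =0.15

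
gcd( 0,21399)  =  21399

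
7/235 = 7/235 = 0.03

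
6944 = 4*1736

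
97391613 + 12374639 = 109766252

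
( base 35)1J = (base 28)1Q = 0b110110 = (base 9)60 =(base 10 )54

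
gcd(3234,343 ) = 49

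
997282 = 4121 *242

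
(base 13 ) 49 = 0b111101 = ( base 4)331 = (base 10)61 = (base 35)1Q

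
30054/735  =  10018/245  =  40.89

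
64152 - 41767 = 22385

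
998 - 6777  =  -5779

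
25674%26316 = 25674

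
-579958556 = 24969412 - 604927968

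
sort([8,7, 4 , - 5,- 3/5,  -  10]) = [-10, - 5, - 3/5, 4, 7,8 ]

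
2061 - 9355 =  -7294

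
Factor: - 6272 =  - 2^7*7^2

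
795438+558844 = 1354282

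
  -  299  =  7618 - 7917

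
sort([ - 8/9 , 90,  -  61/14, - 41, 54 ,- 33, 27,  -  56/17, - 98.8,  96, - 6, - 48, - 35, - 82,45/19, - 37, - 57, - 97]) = [ - 98.8, - 97, - 82, - 57, - 48, - 41, - 37, - 35 ,-33, - 6, - 61/14 , - 56/17 , - 8/9, 45/19, 27, 54,  90,96 ] 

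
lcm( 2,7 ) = 14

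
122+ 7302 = 7424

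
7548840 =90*83876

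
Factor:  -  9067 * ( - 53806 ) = 487859002 = 2^1 * 9067^1*26903^1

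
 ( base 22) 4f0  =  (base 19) 655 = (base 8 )4332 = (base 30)2fg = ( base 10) 2266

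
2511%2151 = 360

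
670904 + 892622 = 1563526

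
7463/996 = 7  +  491/996 = 7.49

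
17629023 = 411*42893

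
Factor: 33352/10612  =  2^1*7^(-1 )*11^1 = 22/7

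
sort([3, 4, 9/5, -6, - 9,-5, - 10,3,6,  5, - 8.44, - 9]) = [ - 10, - 9, - 9, - 8.44, -6 , - 5,  9/5, 3,3, 4,5,6] 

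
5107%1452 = 751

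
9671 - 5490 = 4181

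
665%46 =21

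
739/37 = 739/37 = 19.97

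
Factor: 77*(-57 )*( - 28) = 122892= 2^2*3^1*7^2*11^1*19^1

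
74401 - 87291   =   - 12890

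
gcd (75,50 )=25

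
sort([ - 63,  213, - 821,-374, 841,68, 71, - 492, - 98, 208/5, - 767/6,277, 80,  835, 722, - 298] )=[ -821, -492, - 374 , - 298,- 767/6, - 98,  -  63, 208/5,68,71,80, 213, 277, 722, 835,841] 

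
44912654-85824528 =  - 40911874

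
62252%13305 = 9032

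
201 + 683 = 884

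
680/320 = 17/8 = 2.12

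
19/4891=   19/4891  =  0.00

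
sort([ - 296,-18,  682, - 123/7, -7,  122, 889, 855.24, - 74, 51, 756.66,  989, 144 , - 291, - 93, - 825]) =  [ - 825, - 296, - 291,- 93, - 74,  -  18, - 123/7, - 7, 51,122,144, 682,756.66,855.24, 889, 989 ] 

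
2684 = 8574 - 5890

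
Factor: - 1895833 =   -  1895833^1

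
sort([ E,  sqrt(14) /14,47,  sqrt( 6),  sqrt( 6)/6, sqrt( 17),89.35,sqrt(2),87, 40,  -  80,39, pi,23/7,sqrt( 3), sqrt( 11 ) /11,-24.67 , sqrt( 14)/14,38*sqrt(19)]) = [ - 80, - 24.67,sqrt(14)/14, sqrt( 14 )/14, sqrt(11)/11, sqrt(6) /6, sqrt( 2), sqrt( 3), sqrt( 6) , E,  pi , 23/7,sqrt( 17),39 , 40,47 , 87,89.35, 38*sqrt(19)]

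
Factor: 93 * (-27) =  - 2511 = -  3^4  *  31^1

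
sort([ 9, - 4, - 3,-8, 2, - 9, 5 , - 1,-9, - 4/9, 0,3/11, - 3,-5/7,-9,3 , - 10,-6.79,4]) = [ - 10, -9,-9, - 9, -8, - 6.79 , -4, - 3, - 3 , - 1, - 5/7 ,-4/9,0,3/11 , 2,3 , 4, 5,9]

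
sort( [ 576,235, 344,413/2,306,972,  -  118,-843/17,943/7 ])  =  [ - 118,  -  843/17 , 943/7,413/2,235, 306 , 344, 576,972]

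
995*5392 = 5365040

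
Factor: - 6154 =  - 2^1*17^1*181^1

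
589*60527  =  35650403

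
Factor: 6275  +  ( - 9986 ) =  - 3711 = - 3^1*1237^1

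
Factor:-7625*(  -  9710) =2^1*5^4 *61^1*971^1 = 74038750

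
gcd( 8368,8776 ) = 8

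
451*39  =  17589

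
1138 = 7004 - 5866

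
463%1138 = 463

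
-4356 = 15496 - 19852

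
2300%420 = 200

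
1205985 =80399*15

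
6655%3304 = 47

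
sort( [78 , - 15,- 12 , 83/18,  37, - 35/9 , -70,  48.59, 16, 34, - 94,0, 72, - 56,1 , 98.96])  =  [ -94 , - 70, -56 , - 15,-12, - 35/9,0, 1,83/18,16 , 34, 37, 48.59 , 72, 78,  98.96]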